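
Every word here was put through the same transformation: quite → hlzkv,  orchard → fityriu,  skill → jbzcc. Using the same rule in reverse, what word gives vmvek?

event

Compare letters: q→h is +17, u→l is +17, i→z is +17 — a constant shift. It's a constant shift of +17 (ROT17).
Undoing it on vmvek: v−17=e, m−17=v, v−17=e, e−17=n, k−17=t.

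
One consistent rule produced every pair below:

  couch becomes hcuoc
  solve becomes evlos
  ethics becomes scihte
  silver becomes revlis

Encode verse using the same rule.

The output letters match the input read backwards: couch reversed is hcuoc. The word is simply reversed.
For verse: reverse → esrev.

esrev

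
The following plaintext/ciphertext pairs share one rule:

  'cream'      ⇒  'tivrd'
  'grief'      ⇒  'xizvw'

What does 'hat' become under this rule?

This is a Caesar cipher with shift 17.
Applying it to hat: h+17=y, a+17=r, t+17=k.

yrk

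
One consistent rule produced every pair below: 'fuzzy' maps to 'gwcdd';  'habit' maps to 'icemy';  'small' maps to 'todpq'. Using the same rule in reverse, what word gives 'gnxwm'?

flush

In fuzzy: f→g is +1, u→w is +2, z→c is +3, z→d is +4 — the shift increases by 1 each position. The shift increases by 1 at each position, starting from +1: 1, 2, 3, ….
Reversing it on gnxwm: g−1=f, n−2=l, x−3=u, w−4=s, m−5=h.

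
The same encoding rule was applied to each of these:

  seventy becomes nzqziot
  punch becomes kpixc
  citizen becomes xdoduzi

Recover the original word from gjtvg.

Compare letters: s→n is +21, e→z is +21, v→q is +21 — a constant shift. This is a Caesar cipher with shift 21.
Reversing it on gjtvg: g−21=l, j−21=o, t−21=y, v−21=a, g−21=l.

loyal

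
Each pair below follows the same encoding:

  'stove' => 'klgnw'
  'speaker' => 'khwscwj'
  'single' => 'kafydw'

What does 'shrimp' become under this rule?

This is a Caesar cipher with shift 18.
For shrimp: s+18=k, h+18=z, r+18=j, i+18=a, m+18=e, p+18=h.

kzjaeh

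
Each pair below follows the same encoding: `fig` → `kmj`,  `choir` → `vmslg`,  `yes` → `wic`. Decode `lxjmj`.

fifth

The output letters match the input read backwards, each shifted +4: fig reversed is gif. Two steps: reverse the string, then apply a Caesar shift of +4.
Decoding lxjmj: shift back: l−4=h, x−4=t, j−4=f, m−4=i, j−4=f → htfif; then reverse → fifth.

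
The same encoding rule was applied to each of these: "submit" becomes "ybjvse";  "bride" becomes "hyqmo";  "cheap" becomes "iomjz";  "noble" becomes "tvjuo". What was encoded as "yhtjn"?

Each letter shifts forward by (position + 6), i.e. 6, 7, 8, … — the shift grows by one for each successive letter.
Undoing it on yhtjn: y−6=s, h−7=a, t−8=l, j−9=a, n−10=d.

salad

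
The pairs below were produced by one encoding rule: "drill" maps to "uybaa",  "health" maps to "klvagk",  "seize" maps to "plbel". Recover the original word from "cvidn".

d(3)→u(20) and r(17)→y(24) fit y≡17x+21 (mod 26); the inverse of 17 mod 26 is 23. Each letter's alphabet position (a=0..z=25) is mapped through 17·x+21 mod 26 — an affine cipher.
Decoding cvidn: c(2)→23·(2−21)≡5=f; v(21)→23·(21−21)≡0=a; i(8)→23·(8−21)≡13=n; d(3)→23·(3−21)≡2=c; n(13)→23·(13−21)≡24=y (all mod 26).

fancy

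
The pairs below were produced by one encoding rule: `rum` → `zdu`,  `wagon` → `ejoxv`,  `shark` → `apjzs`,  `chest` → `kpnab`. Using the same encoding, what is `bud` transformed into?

The rule splits by letter class: vowels +9, consonants +8.
On bud: b(cons)+8=j, u(vowel)+9=d, d(cons)+8=l.

jdl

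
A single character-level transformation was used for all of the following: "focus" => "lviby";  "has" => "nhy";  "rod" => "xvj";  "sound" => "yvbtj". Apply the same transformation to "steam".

yzlhs

The shift depends on letter class: consonant f→l is +6, but vowel o→v is +7. The rule splits by letter class: vowels +7, consonants +6.
For steam: s(cons)+6=y, t(cons)+6=z, e(vowel)+7=l, a(vowel)+7=h, m(cons)+6=s.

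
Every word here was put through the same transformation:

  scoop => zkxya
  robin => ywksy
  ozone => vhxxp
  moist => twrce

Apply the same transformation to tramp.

In scoop: s→z is +7, c→k is +8, o→x is +9, o→y is +10 — the shift increases by 1 each position. Each letter shifts forward by (position + 7), i.e. 7, 8, 9, … — the shift grows by one for each successive letter.
On tramp: t+7=a, r+8=z, a+9=j, m+10=w, p+11=a.

azjwa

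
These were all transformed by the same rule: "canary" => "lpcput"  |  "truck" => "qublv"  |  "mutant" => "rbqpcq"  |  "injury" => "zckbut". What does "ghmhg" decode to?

Treating letters as 0–25, the rule is x ↦ 11x + 15 (mod 26).
Undoing it on ghmhg: g(6)→19·(6−15)≡11=l; h(7)→19·(7−15)≡4=e; m(12)→19·(12−15)≡21=v; h(7)→19·(7−15)≡4=e; g(6)→19·(6−15)≡11=l (all mod 26).

level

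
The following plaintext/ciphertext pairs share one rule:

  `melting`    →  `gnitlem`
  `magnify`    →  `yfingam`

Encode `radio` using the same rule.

oidar

The output letters match the input read backwards: melting reversed is gnitlem. It's just the letters in reverse order.
For radio: reverse → oidar.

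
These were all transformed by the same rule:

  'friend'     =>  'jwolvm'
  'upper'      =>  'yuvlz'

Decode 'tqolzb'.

In friend: f→j is +4, r→w is +5, i→o is +6, e→l is +7 — the shift increases by 1 each position. The shift increases by 1 at each position, starting from +4: 4, 5, 6, ….
Undoing it on tqolzb: t−4=p, q−5=l, o−6=i, l−7=e, z−8=r, b−9=s.

pliers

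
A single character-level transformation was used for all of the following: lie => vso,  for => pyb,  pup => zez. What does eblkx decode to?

Compare letters: l→v is +10, i→s is +10, e→o is +10 — a constant shift. Each letter is shifted forward by 10 in the alphabet (a Caesar shift of +10).
Reversing it on eblkx: e−10=u, b−10=r, l−10=b, k−10=a, x−10=n.

urban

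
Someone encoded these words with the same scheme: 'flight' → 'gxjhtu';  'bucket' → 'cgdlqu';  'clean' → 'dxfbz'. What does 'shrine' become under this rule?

ttsjzf

Shifts by position in flight: pos 0: f→g (+1), pos 1: l→x (+12), pos 2: i→j (+1), pos 3: g→h (+1), pos 4: h→t (+12), pos 5: t→u (+1) — repeating every 3. A repeating key of period 3 is used — shifts +1, +12, +1 over and over.
Applying it to shrine: s+1=t, h+12=t, r+1=s, i+1=j, n+12=z, e+1=f.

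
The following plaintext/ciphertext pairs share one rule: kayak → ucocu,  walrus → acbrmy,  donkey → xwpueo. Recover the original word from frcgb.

trail

k(10)→u(20) and a(0)→c(2) fit y≡7x+2 (mod 26); the inverse of 7 mod 26 is 15. This is an affine cipher: with a=0,…,z=25, each position x becomes (7x+2) mod 26.
Reversing it on frcgb: f(5)→15·(5−2)≡19=t; r(17)→15·(17−2)≡17=r; c(2)→15·(2−2)≡0=a; g(6)→15·(6−2)≡8=i; b(1)→15·(1−2)≡11=l (all mod 26).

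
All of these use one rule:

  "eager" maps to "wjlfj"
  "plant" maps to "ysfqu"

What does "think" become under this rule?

The output letters match the input read backwards, each shifted +5: eager reversed is regae. The word is reversed, then every letter is shifted forward by 5.
For think: reverse → kniht; then shift: k+5=p, n+5=s, i+5=n, h+5=m, t+5=y.

psnmy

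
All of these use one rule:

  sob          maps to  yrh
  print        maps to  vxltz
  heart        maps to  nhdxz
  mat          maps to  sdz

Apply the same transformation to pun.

vxt

The shift depends on letter class: consonant s→y is +6, but vowel o→r is +3. Vowels shift forward by 3 and consonants shift forward by 6.
For pun: p(cons)+6=v, u(vowel)+3=x, n(cons)+6=t.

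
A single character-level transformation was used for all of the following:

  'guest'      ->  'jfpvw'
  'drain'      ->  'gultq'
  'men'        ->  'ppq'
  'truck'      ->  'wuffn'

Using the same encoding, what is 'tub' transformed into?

The shift depends on letter class: consonant g→j is +3, but vowel u→f is +11. Vowels shift forward by 11 and consonants shift forward by 3.
On tub: t(cons)+3=w, u(vowel)+11=f, b(cons)+3=e.

wfe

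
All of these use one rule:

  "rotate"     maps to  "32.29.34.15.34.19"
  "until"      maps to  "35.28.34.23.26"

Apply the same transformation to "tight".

Letters become their 1-based position plus 14 (so a→15, b→16, …).
On tight: t=20→34, i=9→23, g=7→21, h=8→22, t=20→34.

34.23.21.22.34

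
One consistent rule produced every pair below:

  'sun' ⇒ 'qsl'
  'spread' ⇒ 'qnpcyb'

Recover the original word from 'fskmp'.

humor

It's a constant shift of +24 (ROT24).
Reversing it on fskmp: f−24=h, s−24=u, k−24=m, m−24=o, p−24=r.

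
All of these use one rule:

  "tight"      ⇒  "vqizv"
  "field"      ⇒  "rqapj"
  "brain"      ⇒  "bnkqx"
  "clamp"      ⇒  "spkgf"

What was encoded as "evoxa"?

t(19)→v(21) and i(8)→q(16) fit y≡17x+10 (mod 26); the inverse of 17 mod 26 is 23. Treating letters as 0–25, the rule is x ↦ 17x + 10 (mod 26).
Undoing it on evoxa: e(4)→23·(4−10)≡18=s; v(21)→23·(21−10)≡19=t; o(14)→23·(14−10)≡14=o; x(23)→23·(23−10)≡13=n; a(0)→23·(0−10)≡4=e (all mod 26).

stone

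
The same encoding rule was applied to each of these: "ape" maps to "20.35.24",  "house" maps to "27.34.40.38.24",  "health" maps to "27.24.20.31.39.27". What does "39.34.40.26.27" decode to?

a is letter #1 and maps to 20: an offset of 19. Each letter is replaced by its alphabet position (a=1..z=26) + 19.
Reversing it on 39.34.40.26.27: 39→(39−19)÷1=20=t, 34→(34−19)÷1=15=o, 40→(40−19)÷1=21=u, 26→(26−19)÷1=7=g, 27→(27−19)÷1=8=h.

tough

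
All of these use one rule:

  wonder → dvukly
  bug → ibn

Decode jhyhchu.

caravan

Compare letters: w→d is +7, o→v is +7, n→u is +7 — a constant shift. It's a constant shift of +7 (ROT7).
Reversing it on jhyhchu: j−7=c, h−7=a, y−7=r, h−7=a, c−7=v, h−7=a, u−7=n.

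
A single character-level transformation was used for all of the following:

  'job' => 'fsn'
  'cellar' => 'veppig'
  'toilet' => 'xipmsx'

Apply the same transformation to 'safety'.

The output letters match the input read backwards, each shifted +4: job reversed is boj. The word is reversed, then every letter is shifted forward by 4.
Applying it to safety: reverse → ytefas; then shift: y+4=c, t+4=x, e+4=i, f+4=j, a+4=e, s+4=w.

cxijew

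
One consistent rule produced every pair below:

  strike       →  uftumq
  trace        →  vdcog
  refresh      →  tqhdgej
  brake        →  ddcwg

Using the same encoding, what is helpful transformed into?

Shifts by position in strike: pos 0: s→u (+2), pos 1: t→f (+12), pos 2: r→t (+2), pos 3: i→u (+12) — repeating every 2. It's a Vigenère-style cipher with numeric key [2,12]: position i shifts by key[i mod 2].
Applying it to helpful: h+2=j, e+12=q, l+2=n, p+12=b, f+2=h, u+12=g, l+2=n.

jqnbhgn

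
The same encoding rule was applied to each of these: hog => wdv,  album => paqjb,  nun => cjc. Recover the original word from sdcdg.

Compare letters: h→w is +15, o→d is +15, g→v is +15 — a constant shift. Every letter moves 15 places later in the alphabet, wrapping around z→a.
Undoing it on sdcdg: s−15=d, d−15=o, c−15=n, d−15=o, g−15=r.

donor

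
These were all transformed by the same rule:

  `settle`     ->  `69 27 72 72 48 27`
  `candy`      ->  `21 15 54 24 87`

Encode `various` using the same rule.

78 15 66 39 57 75 69

s(#19)→69 and e(#5)→27: differences scale by 3, so n = 3·pos + 12. Each letter becomes 3×(its alphabet position, a=1..z=26) + 12.
For various: v=22→78, a=1→15, r=18→66, i=9→39, o=15→57, u=21→75, s=19→69.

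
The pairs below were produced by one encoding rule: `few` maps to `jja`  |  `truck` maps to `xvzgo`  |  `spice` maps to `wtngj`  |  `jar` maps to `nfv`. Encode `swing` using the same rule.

wanrk

Two shifts are in play — +5 for a/e/i/o/u, +4 for every other letter.
Applying it to swing: s(cons)+4=w, w(cons)+4=a, i(vowel)+5=n, n(cons)+4=r, g(cons)+4=k.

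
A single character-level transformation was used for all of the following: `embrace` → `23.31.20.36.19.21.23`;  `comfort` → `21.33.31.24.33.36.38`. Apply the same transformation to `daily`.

The number is (letter's place in the alphabet, a=1) + 18.
Applying it to daily: d=4→22, a=1→19, i=9→27, l=12→30, y=25→43.

22.19.27.30.43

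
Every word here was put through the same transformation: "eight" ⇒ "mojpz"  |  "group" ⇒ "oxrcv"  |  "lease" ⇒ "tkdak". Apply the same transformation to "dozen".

Shifts by position in eight: pos 0: e→m (+8), pos 1: i→o (+6), pos 2: g→j (+3), pos 3: h→p (+8), pos 4: t→z (+6) — repeating every 3. The shifts repeat in a cycle of length 3: positions 0,1,… shift by +8, +6, +3, then the pattern repeats.
For dozen: d+8=l, o+6=u, z+3=c, e+8=m, n+6=t.

lucmt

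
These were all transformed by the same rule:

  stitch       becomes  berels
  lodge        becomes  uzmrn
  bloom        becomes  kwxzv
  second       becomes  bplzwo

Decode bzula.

Shifts by position in stitch: pos 0: s→b (+9), pos 1: t→e (+11), pos 2: i→r (+9), pos 3: t→e (+11) — repeating every 2. It's a Vigenère-style cipher with numeric key [9,11]: position i shifts by key[i mod 2].
Decoding bzula: b−9=s, z−11=o, u−9=l, l−11=a, a−9=r.

solar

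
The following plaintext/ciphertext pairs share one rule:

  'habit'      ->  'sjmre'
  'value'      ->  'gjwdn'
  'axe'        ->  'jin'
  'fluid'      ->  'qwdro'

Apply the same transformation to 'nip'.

yra

The shift depends on letter class: consonant h→s is +11, but vowel a→j is +9. The rule splits by letter class: vowels +9, consonants +11.
On nip: n(cons)+11=y, i(vowel)+9=r, p(cons)+11=a.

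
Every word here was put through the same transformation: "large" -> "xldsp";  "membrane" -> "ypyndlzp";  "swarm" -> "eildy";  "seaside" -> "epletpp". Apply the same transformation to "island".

texlzp

The shift depends on letter class: consonant l→x is +12, but vowel a→l is +11. Vowels shift forward by 11 and consonants shift forward by 12.
Applying it to island: i(vowel)+11=t, s(cons)+12=e, l(cons)+12=x, a(vowel)+11=l, n(cons)+12=z, d(cons)+12=p.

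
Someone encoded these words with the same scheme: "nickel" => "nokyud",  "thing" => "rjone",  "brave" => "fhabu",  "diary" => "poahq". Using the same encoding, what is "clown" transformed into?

kdsgn

n(13)→n(13) and i(8)→o(14) fit y≡5x+0 (mod 26); the inverse of 5 mod 26 is 21. Each letter's alphabet position (a=0..z=25) is mapped through 5·x+0 mod 26 — an affine cipher.
For clown: c(2)→5·2+0≡10=k; l(11)→5·11+0≡3=d; o(14)→5·14+0≡18=s; w(22)→5·22+0≡6=g; n(13)→5·13+0≡13=n (all mod 26).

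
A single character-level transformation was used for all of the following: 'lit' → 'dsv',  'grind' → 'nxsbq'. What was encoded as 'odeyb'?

The output letters match the input read backwards, each shifted +10: lit reversed is til. Read the word backwards and shift each letter +10.
Undoing it on odeyb: shift back: o−10=e, d−10=t, e−10=u, y−10=o, b−10=r → etuor; then reverse → route.

route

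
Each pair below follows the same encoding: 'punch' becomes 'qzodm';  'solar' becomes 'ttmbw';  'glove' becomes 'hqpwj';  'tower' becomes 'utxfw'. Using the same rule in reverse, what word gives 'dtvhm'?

Shifts by position in punch: pos 0: p→q (+1), pos 1: u→z (+5), pos 2: n→o (+1), pos 3: c→d (+1), pos 4: h→m (+5) — repeating every 3. A repeating key of period 3 is used — shifts +1, +5, +1 over and over.
Reversing it on dtvhm: d−1=c, t−5=o, v−1=u, h−1=g, m−5=h.

cough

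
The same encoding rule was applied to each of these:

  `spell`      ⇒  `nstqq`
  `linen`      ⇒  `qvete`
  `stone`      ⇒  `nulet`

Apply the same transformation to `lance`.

qreft

s(18)→n(13) and p(15)→s(18) fit y≡7x+17 (mod 26); the inverse of 7 mod 26 is 15. This is an affine cipher: with a=0,…,z=25, each position x becomes (7x+17) mod 26.
For lance: l(11)→7·11+17≡16=q; a(0)→7·0+17≡17=r; n(13)→7·13+17≡4=e; c(2)→7·2+17≡5=f; e(4)→7·4+17≡19=t (all mod 26).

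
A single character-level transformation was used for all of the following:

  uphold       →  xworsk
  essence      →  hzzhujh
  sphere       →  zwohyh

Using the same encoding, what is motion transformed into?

The shift depends on letter class: consonant p→w is +7, but vowel u→x is +3. Vowels shift forward by 3 and consonants shift forward by 7.
Applying it to motion: m(cons)+7=t, o(vowel)+3=r, t(cons)+7=a, i(vowel)+3=l, o(vowel)+3=r, n(cons)+7=u.

tralru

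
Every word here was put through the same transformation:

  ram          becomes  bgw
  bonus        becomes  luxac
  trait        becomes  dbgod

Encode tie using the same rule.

dok

The shift depends on letter class: consonant r→b is +10, but vowel a→g is +6. Vowels shift forward by 6 and consonants shift forward by 10.
On tie: t(cons)+10=d, i(vowel)+6=o, e(vowel)+6=k.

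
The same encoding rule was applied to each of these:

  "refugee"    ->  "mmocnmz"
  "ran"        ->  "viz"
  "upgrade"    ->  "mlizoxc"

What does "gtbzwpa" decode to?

The output letters match the input read backwards, each shifted +8: refugee reversed is eegufer. Two steps: reverse the string, then apply a Caesar shift of +8.
Undoing it on gtbzwpa: shift back: g−8=y, t−8=l, b−8=t, z−8=r, w−8=o, p−8=h, a−8=s → yltrohs; then reverse → shortly.

shortly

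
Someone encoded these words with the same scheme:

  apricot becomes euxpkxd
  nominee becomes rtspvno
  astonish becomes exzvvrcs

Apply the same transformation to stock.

In apricot: a→e is +4, p→u is +5, r→x is +6, i→p is +7 — the shift increases by 1 each position. Letter i (0-indexed) is shifted by i+4, so successive shifts are 4, 5, 6, ….
Applying it to stock: s+4=w, t+5=y, o+6=u, c+7=j, k+8=s.

wyujs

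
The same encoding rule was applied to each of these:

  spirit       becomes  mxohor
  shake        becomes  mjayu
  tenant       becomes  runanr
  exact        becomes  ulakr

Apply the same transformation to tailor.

raodsh

s(18)→m(12) and p(15)→x(23) fit y≡5x+0 (mod 26); the inverse of 5 mod 26 is 21. This is an affine cipher: with a=0,…,z=25, each position x becomes (5x+0) mod 26.
For tailor: t(19)→5·19+0≡17=r; a(0)→5·0+0≡0=a; i(8)→5·8+0≡14=o; l(11)→5·11+0≡3=d; o(14)→5·14+0≡18=s; r(17)→5·17+0≡7=h (all mod 26).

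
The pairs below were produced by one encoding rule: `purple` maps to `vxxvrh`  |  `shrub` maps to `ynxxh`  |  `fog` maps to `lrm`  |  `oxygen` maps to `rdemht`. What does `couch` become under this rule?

irxin

Vowels shift forward by 3 and consonants shift forward by 6.
For couch: c(cons)+6=i, o(vowel)+3=r, u(vowel)+3=x, c(cons)+6=i, h(cons)+6=n.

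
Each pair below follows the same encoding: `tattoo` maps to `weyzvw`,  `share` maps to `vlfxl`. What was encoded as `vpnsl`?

Letter i (0-indexed) is shifted by i+3, so successive shifts are 3, 4, 5, ….
Decoding vpnsl: v−3=s, p−4=l, n−5=i, s−6=m, l−7=e.

slime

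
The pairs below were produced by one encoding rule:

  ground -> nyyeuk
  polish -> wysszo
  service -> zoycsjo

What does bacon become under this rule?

ikjyu

The rule splits by letter class: vowels +10, consonants +7.
On bacon: b(cons)+7=i, a(vowel)+10=k, c(cons)+7=j, o(vowel)+10=y, n(cons)+7=u.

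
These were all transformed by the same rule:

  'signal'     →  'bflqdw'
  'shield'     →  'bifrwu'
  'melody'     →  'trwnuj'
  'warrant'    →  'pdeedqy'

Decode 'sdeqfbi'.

varnish

s(18)→b(1) and i(8)→f(5) fit y≡23x+3 (mod 26); the inverse of 23 mod 26 is 17. This is an affine cipher: with a=0,…,z=25, each position x becomes (23x+3) mod 26.
Undoing it on sdeqfbi: s(18)→17·(18−3)≡21=v; d(3)→17·(3−3)≡0=a; e(4)→17·(4−3)≡17=r; q(16)→17·(16−3)≡13=n; f(5)→17·(5−3)≡8=i; b(1)→17·(1−3)≡18=s; i(8)→17·(8−3)≡7=h (all mod 26).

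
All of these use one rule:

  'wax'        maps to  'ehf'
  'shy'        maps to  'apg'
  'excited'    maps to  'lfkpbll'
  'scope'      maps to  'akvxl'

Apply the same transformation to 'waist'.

The shift depends on letter class: consonant w→e is +8, but vowel a→h is +7. Two shifts are in play — +7 for a/e/i/o/u, +8 for every other letter.
Applying it to waist: w(cons)+8=e, a(vowel)+7=h, i(vowel)+7=p, s(cons)+8=a, t(cons)+8=b.

ehpab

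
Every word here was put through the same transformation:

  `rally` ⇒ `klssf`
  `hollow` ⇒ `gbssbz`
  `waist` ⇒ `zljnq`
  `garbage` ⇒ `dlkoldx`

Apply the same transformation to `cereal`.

r(17)→k(10) and a(0)→l(11) fit y≡3x+11 (mod 26); the inverse of 3 mod 26 is 9. This is an affine cipher: with a=0,…,z=25, each position x becomes (3x+11) mod 26.
On cereal: c(2)→3·2+11≡17=r; e(4)→3·4+11≡23=x; r(17)→3·17+11≡10=k; e(4)→3·4+11≡23=x; a(0)→3·0+11≡11=l; l(11)→3·11+11≡18=s (all mod 26).

rxkxls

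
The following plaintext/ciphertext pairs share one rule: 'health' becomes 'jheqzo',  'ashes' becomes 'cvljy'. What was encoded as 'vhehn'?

In health: h→j is +2, e→h is +3, a→e is +4, l→q is +5 — the shift increases by 1 each position. The shift increases by 1 at each position, starting from +2: 2, 3, 4, ….
Reversing it on vhehn: v−2=t, h−3=e, e−4=a, h−5=c, n−6=h.

teach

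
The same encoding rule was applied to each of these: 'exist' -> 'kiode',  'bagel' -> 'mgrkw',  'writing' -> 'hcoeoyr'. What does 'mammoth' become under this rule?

xgxxues

Two shifts are in play — +6 for a/e/i/o/u, +11 for every other letter.
Applying it to mammoth: m(cons)+11=x, a(vowel)+6=g, m(cons)+11=x, m(cons)+11=x, o(vowel)+6=u, t(cons)+11=e, h(cons)+11=s.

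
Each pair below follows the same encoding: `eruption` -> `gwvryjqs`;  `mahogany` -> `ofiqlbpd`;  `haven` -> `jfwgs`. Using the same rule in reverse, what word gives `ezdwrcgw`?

Shifts by position in eruption: pos 0: e→g (+2), pos 1: r→w (+5), pos 2: u→v (+1), pos 3: p→r (+2), pos 4: t→y (+5), pos 5: i→j (+1) — repeating every 3. A repeating key of period 3 is used — shifts +2, +5, +1 over and over.
Reversing it on ezdwrcgw: e−2=c, z−5=u, d−1=c, w−2=u, r−5=m, c−1=b, g−2=e, w−5=r.

cucumber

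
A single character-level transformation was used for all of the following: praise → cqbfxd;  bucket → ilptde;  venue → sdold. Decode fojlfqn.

inquiry

p(15)→c(2) and r(17)→q(16) fit y≡7x+1 (mod 26); the inverse of 7 mod 26 is 15. Each letter's alphabet position (a=0..z=25) is mapped through 7·x+1 mod 26 — an affine cipher.
Decoding fojlfqn: f(5)→15·(5−1)≡8=i; o(14)→15·(14−1)≡13=n; j(9)→15·(9−1)≡16=q; l(11)→15·(11−1)≡20=u; f(5)→15·(5−1)≡8=i; q(16)→15·(16−1)≡17=r; n(13)→15·(13−1)≡24=y (all mod 26).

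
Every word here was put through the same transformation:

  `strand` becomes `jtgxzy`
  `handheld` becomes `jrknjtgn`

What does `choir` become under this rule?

xouni

The output letters match the input read backwards, each shifted +6: strand reversed is dnarts. The word is reversed, then every letter is shifted forward by 6.
For choir: reverse → riohc; then shift: r+6=x, i+6=o, o+6=u, h+6=n, c+6=i.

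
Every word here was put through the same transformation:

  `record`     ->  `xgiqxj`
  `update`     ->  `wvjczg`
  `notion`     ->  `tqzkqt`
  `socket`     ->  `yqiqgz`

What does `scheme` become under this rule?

The shift depends on letter class: consonant r→x is +6, but vowel e→g is +2. Vowels shift forward by 2 and consonants shift forward by 6.
Applying it to scheme: s(cons)+6=y, c(cons)+6=i, h(cons)+6=n, e(vowel)+2=g, m(cons)+6=s, e(vowel)+2=g.

yingsg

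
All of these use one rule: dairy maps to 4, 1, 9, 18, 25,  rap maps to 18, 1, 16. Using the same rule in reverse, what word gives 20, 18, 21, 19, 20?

trust

Letters become their 1-indexed alphabet positions: a=1 … z=26.
Decoding 20, 18, 21, 19, 20: 20=t, 18=r, 21=u, 19=s, 20=t.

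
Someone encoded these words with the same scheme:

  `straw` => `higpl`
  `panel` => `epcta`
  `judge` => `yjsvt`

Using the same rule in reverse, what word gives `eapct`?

Each letter is shifted forward by 15 in the alphabet (a Caesar shift of +15).
Reversing it on eapct: e−15=p, a−15=l, p−15=a, c−15=n, t−15=e.

plane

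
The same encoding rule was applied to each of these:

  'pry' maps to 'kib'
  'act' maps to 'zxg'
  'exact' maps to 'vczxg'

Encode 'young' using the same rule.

Letters are reflected about the middle of the alphabet (position → 25−position): Atbash.
For young: y↔b, o↔l, u↔f, n↔m, g↔t.

blfmt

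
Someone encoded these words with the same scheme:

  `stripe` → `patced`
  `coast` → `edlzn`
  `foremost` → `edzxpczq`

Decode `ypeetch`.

written

The output letters match the input read backwards, each shifted +11: stripe reversed is epirts. The word is reversed, then every letter is shifted forward by 11.
Undoing it on ypeetch: shift back: y−11=n, p−11=e, e−11=t, e−11=t, t−11=i, c−11=r, h−11=w → nettirw; then reverse → written.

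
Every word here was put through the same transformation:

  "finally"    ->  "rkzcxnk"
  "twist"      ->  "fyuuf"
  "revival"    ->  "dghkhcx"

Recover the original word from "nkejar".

Shifts by position in finally: pos 0: f→r (+12), pos 1: i→k (+2), pos 2: n→z (+12), pos 3: a→c (+2) — repeating every 2. The shifts repeat in a cycle of length 2: positions 0,1,… shift by +12, +2, then the pattern repeats.
Decoding nkejar: n−12=b, k−2=i, e−12=s, j−2=h, a−12=o, r−2=p.

bishop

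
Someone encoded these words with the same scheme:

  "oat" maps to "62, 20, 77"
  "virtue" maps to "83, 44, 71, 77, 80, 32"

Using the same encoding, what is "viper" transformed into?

o(#15)→62 and a(#1)→20: differences scale by 3, so n = 3·pos + 17. Each letter becomes 3×(its alphabet position, a=1..z=26) + 17.
For viper: v=22→83, i=9→44, p=16→65, e=5→32, r=18→71.

83, 44, 65, 32, 71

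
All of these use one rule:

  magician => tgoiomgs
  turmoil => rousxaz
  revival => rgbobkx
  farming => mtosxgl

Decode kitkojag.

The output letters match the input read backwards, each shifted +6: magician reversed is naicigam. Two steps: reverse the string, then apply a Caesar shift of +6.
Decoding kitkojag: shift back: k−6=e, i−6=c, t−6=n, k−6=e, o−6=i, j−6=d, a−6=u, g−6=a → ecneidua; then reverse → audience.

audience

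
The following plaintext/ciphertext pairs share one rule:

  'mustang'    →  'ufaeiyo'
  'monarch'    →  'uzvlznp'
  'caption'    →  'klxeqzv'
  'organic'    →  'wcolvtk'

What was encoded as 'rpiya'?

jeans

Shifts by position in mustang: pos 0: m→u (+8), pos 1: u→f (+11), pos 2: s→a (+8), pos 3: t→e (+11) — repeating every 2. A repeating key of period 2 is used — shifts +8, +11 over and over.
Undoing it on rpiya: r−8=j, p−11=e, i−8=a, y−11=n, a−8=s.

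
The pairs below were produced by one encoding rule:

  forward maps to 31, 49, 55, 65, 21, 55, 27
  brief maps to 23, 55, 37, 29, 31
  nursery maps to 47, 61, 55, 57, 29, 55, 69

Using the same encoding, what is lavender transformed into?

With a=1..z=26, the number is 2·pos + 19.
For lavender: l=12→43, a=1→21, v=22→63, e=5→29, n=14→47, d=4→27, e=5→29, r=18→55.

43, 21, 63, 29, 47, 27, 29, 55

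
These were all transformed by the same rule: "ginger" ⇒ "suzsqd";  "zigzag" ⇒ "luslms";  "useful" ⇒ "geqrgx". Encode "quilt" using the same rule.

Compare letters: g→s is +12, i→u is +12, n→z is +12 — a constant shift. This is a Caesar cipher with shift 12.
For quilt: q+12=c, u+12=g, i+12=u, l+12=x, t+12=f.

cguxf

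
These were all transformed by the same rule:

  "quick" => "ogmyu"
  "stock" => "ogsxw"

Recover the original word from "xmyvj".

Two steps: reverse the string, then apply a Caesar shift of +4.
Decoding xmyvj: shift back: x−4=t, m−4=i, y−4=u, v−4=r, j−4=f → tiurf; then reverse → fruit.

fruit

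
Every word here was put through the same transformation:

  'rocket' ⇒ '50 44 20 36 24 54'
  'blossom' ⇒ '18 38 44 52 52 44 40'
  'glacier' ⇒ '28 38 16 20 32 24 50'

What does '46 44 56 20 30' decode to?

pouch

The formula is n = 2×(alphabet index, a=1) + 14.
Undoing it on 46 44 56 20 30: 46→(46−14)÷2=16=p, 44→(44−14)÷2=15=o, 56→(56−14)÷2=21=u, 20→(20−14)÷2=3=c, 30→(30−14)÷2=8=h.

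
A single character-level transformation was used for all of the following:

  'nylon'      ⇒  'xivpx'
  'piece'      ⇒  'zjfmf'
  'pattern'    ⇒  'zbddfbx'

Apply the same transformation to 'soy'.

Two shifts are in play — +1 for a/e/i/o/u, +10 for every other letter.
On soy: s(cons)+10=c, o(vowel)+1=p, y(cons)+10=i.

cpi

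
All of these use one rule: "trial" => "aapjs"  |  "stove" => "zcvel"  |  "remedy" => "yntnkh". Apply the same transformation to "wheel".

Shifts by position in trial: pos 0: t→a (+7), pos 1: r→a (+9), pos 2: i→p (+7), pos 3: a→j (+9) — repeating every 2. The shifts repeat in a cycle of length 2: positions 0,1,… shift by +7, +9, then the pattern repeats.
On wheel: w+7=d, h+9=q, e+7=l, e+9=n, l+7=s.

dqlns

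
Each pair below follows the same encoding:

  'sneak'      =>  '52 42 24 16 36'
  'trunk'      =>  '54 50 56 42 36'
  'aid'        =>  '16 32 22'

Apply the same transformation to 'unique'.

56 42 32 48 56 24

s(#19)→52 and n(#14)→42: differences scale by 2, so n = 2·pos + 14. The formula is n = 2×(alphabet index, a=1) + 14.
For unique: u=21→56, n=14→42, i=9→32, q=17→48, u=21→56, e=5→24.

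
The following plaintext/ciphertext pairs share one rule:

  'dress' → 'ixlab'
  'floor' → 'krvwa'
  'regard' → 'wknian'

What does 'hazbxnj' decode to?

custody

In dress: d→i is +5, r→x is +6, e→l is +7, s→a is +8 — the shift increases by 1 each position. Letter i (0-indexed) is shifted by i+5, so successive shifts are 5, 6, 7, ….
Undoing it on hazbxnj: h−5=c, a−6=u, z−7=s, b−8=t, x−9=o, n−10=d, j−11=y.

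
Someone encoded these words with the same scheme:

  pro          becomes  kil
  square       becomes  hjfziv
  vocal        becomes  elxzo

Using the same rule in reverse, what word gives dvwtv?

wedge

Each pair mirrors across the alphabet (p↔k, r↔i, o↔l): positions sum to 25. Each letter is replaced by its mirror in the alphabet: a↔z, b↔y, c↔x, and so on (the Atbash cipher).
Reversing it on dvwtv: d↔w, v↔e, w↔d, t↔g, v↔e.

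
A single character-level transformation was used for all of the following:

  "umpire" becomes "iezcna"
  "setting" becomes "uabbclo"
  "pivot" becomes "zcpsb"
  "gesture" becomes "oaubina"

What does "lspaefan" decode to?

u(20)→i(8) and m(12)→e(4) fit y≡7x+24 (mod 26); the inverse of 7 mod 26 is 15. This is an affine cipher: with a=0,…,z=25, each position x becomes (7x+24) mod 26.
Decoding lspaefan: l(11)→15·(11−24)≡13=n; s(18)→15·(18−24)≡14=o; p(15)→15·(15−24)≡21=v; a(0)→15·(0−24)≡4=e; e(4)→15·(4−24)≡12=m; f(5)→15·(5−24)≡1=b; a(0)→15·(0−24)≡4=e; n(13)→15·(13−24)≡17=r (all mod 26).

november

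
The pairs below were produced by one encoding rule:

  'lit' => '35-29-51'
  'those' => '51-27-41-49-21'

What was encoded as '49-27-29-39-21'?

shine

l(#12)→35 and i(#9)→29: differences scale by 2, so n = 2·pos + 11. Each letter becomes 2×(its alphabet position, a=1..z=26) + 11.
Reversing it on 49-27-29-39-21: 49→(49−11)÷2=19=s, 27→(27−11)÷2=8=h, 29→(29−11)÷2=9=i, 39→(39−11)÷2=14=n, 21→(21−11)÷2=5=e.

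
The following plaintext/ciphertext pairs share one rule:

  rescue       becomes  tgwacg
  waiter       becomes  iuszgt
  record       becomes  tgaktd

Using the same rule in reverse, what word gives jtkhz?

r(17)→t(19) and e(4)→g(6) fit y≡3x+20 (mod 26); the inverse of 3 mod 26 is 9. Treating letters as 0–25, the rule is x ↦ 3x + 20 (mod 26).
Undoing it on jtkhz: j(9)→9·(9−20)≡5=f; t(19)→9·(19−20)≡17=r; k(10)→9·(10−20)≡14=o; h(7)→9·(7−20)≡13=n; z(25)→9·(25−20)≡19=t (all mod 26).

front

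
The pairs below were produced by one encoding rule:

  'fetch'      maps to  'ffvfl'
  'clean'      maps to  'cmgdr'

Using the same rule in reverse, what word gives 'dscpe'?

drama

In fetch: f→f is +0, e→f is +1, t→v is +2, c→f is +3 — the shift increases by 1 each position. Each letter shifts forward by its position index (0, 1, 2, …) — the shift grows by one for each successive letter.
Reversing it on dscpe: d−0=d, s−1=r, c−2=a, p−3=m, e−4=a.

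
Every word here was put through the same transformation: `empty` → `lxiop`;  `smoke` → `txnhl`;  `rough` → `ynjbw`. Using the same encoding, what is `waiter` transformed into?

e(4)→l(11) and m(12)→x(23) fit y≡21x+5 (mod 26); the inverse of 21 mod 26 is 5. Treating letters as 0–25, the rule is x ↦ 21x + 5 (mod 26).
Applying it to waiter: w(22)→21·22+5≡25=z; a(0)→21·0+5≡5=f; i(8)→21·8+5≡17=r; t(19)→21·19+5≡14=o; e(4)→21·4+5≡11=l; r(17)→21·17+5≡24=y (all mod 26).

zfroly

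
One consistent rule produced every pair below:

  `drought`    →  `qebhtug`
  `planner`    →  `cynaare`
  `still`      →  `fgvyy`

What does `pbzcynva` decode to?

Compare letters: d→q is +13, r→e is +13, o→b is +13 — a constant shift. Each letter is shifted forward by 13 in the alphabet (a Caesar shift of +13).
Reversing it on pbzcynva: p−13=c, b−13=o, z−13=m, c−13=p, y−13=l, n−13=a, v−13=i, a−13=n.

complain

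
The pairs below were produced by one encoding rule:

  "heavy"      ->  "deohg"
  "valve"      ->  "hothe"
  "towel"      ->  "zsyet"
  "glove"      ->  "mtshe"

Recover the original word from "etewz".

elect

Each letter's alphabet position (a=0..z=25) is mapped through 17·x+14 mod 26 — an affine cipher.
Undoing it on etewz: e(4)→23·(4−14)≡4=e; t(19)→23·(19−14)≡11=l; e(4)→23·(4−14)≡4=e; w(22)→23·(22−14)≡2=c; z(25)→23·(25−14)≡19=t (all mod 26).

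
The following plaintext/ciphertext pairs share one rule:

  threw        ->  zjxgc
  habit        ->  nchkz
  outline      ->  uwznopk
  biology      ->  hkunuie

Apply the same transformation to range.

xctik

Shifts by position in threw: pos 0: t→z (+6), pos 1: h→j (+2), pos 2: r→x (+6), pos 3: e→g (+2) — repeating every 2. It's a Vigenère-style cipher with numeric key [6,2]: position i shifts by key[i mod 2].
For range: r+6=x, a+2=c, n+6=t, g+2=i, e+6=k.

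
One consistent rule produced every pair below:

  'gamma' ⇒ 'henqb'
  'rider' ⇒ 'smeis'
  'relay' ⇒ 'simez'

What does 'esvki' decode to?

It's a Vigenère-style cipher with numeric key [1,4]: position i shifts by key[i mod 2].
Decoding esvki: e−1=d, s−4=o, v−1=u, k−4=g, i−1=h.

dough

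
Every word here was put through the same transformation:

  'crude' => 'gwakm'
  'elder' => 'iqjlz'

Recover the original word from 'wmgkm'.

shade

In crude: c→g is +4, r→w is +5, u→a is +6, d→k is +7 — the shift increases by 1 each position. The shift increases by 1 at each position, starting from +4: 4, 5, 6, ….
Decoding wmgkm: w−4=s, m−5=h, g−6=a, k−7=d, m−8=e.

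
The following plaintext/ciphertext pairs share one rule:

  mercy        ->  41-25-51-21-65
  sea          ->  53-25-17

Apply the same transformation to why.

Each letter becomes 2×(its alphabet position, a=1..z=26) + 15.
For why: w=23→61, h=8→31, y=25→65.

61-31-65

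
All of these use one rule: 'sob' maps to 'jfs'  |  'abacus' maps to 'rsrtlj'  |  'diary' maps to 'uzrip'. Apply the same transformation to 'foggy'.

wfxxp

Compare letters: s→j is +17, o→f is +17, b→s is +17 — a constant shift. Every letter moves 17 places later in the alphabet, wrapping around z→a.
For foggy: f+17=w, o+17=f, g+17=x, g+17=x, y+17=p.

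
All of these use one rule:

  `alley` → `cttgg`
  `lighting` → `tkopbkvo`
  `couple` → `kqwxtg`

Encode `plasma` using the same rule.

The shift depends on letter class: consonant l→t is +8, but vowel a→c is +2. Two shifts are in play — +2 for a/e/i/o/u, +8 for every other letter.
On plasma: p(cons)+8=x, l(cons)+8=t, a(vowel)+2=c, s(cons)+8=a, m(cons)+8=u, a(vowel)+2=c.

xtcauc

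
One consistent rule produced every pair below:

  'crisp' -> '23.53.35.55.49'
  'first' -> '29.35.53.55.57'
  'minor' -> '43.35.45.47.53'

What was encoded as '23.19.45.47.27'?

c(#3)→23 and r(#18)→53: differences scale by 2, so n = 2·pos + 17. The formula is n = 2×(alphabet index, a=1) + 17.
Decoding 23.19.45.47.27: 23→(23−17)÷2=3=c, 19→(19−17)÷2=1=a, 45→(45−17)÷2=14=n, 47→(47−17)÷2=15=o, 27→(27−17)÷2=5=e.

canoe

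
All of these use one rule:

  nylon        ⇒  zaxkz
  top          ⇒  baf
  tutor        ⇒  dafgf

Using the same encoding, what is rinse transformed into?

The output letters match the input read backwards, each shifted +12: nylon reversed is nolyn. Read the word backwards and shift each letter +12.
Applying it to rinse: reverse → esnir; then shift: e+12=q, s+12=e, n+12=z, i+12=u, r+12=d.

qezud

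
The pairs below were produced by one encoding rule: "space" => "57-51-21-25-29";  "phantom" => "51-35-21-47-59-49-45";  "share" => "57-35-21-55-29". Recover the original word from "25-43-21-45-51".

clamp

s(#19)→57 and p(#16)→51: differences scale by 2, so n = 2·pos + 19. Each letter becomes 2×(its alphabet position, a=1..z=26) + 19.
Undoing it on 25-43-21-45-51: 25→(25−19)÷2=3=c, 43→(43−19)÷2=12=l, 21→(21−19)÷2=1=a, 45→(45−19)÷2=13=m, 51→(51−19)÷2=16=p.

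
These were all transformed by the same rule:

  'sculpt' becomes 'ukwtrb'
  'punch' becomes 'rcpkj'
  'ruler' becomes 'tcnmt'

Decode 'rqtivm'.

pirate

A repeating key of period 2 is used — shifts +2, +8 over and over.
Reversing it on rqtivm: r−2=p, q−8=i, t−2=r, i−8=a, v−2=t, m−8=e.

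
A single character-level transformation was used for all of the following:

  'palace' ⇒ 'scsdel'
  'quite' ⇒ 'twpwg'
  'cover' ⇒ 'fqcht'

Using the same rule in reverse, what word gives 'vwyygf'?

A repeating key of period 3 is used — shifts +3, +2, +7 over and over.
Reversing it on vwyygf: v−3=s, w−2=u, y−7=r, y−3=v, g−2=e, f−7=y.

survey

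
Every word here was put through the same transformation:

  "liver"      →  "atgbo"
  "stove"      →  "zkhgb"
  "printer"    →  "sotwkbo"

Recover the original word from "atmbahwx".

Treating letters as 0–25, the rule is x ↦ 11x + 9 (mod 26).
Reversing it on atmbahwx: a(0)→19·(0−9)≡11=l; t(19)→19·(19−9)≡8=i; m(12)→19·(12−9)≡5=f; b(1)→19·(1−9)≡4=e; a(0)→19·(0−9)≡11=l; h(7)→19·(7−9)≡14=o; w(22)→19·(22−9)≡13=n; x(23)→19·(23−9)≡6=g (all mod 26).

lifelong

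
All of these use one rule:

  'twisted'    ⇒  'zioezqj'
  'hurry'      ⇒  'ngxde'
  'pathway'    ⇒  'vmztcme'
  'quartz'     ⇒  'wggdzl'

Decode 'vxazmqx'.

The shifts repeat in a cycle of length 2: positions 0,1,… shift by +6, +12, then the pattern repeats.
Decoding vxazmqx: v−6=p, x−12=l, a−6=u, z−12=n, m−6=g, q−12=e, x−6=r.

plunger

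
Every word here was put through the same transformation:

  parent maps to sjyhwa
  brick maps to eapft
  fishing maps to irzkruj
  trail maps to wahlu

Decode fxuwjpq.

contain

It's a Vigenère-style cipher with numeric key [3,9,7]: position i shifts by key[i mod 3].
Decoding fxuwjpq: f−3=c, x−9=o, u−7=n, w−3=t, j−9=a, p−7=i, q−3=n.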